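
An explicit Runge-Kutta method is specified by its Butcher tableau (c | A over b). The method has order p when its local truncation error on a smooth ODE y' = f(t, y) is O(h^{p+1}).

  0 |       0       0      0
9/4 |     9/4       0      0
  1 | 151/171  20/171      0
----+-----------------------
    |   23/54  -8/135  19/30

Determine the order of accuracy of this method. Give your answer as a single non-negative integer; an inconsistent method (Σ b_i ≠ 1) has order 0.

b = (23/54, -8/135, 19/30)
c = (0, 9/4, 1)
Ac = (0, 0, 5/19)
Σ b_i: 23/54·1 + (-8/135)·1 + 19/30·1 = 1 ✓
b·c: (-8/135)·9/4 + 19/30·1 = 1/2 ✓
b·c²: (-8/135)·81/16 + 19/30·1 = 1/3 ✓
b·Ac: 19/30·5/19 = 1/6 ✓; 3 stages ⇒ order 3.

3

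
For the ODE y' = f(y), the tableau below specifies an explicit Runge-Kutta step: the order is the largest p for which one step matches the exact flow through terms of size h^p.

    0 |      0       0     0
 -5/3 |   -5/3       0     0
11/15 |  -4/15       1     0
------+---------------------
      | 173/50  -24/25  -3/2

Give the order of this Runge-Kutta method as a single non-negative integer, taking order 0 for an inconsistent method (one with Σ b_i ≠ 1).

2

b = (173/50, -24/25, -3/2)
c = (0, -5/3, 11/15)
Ac = (0, 0, -5/3)
Σ b_i: 173/50·1 + (-24/25)·1 + (-3/2)·1 = 1 ✓
b·c: (-24/25)·(-5/3) + (-3/2)·11/15 = 1/2 ✓
b·c²: (-24/25)·25/9 + (-3/2)·121/225 = -521/150 ≠ 1/3 ⇒ order 2.
b·Ac: (-3/2)·(-5/3) = 5/2 ≠ 1/6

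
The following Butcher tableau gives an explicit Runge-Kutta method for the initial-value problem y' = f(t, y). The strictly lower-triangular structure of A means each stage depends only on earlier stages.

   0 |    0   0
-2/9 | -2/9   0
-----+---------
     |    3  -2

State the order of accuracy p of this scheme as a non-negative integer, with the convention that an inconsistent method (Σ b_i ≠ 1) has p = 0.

1

b = (3, -2)
c = (0, -2/9)
Σ b_i: 3·1 + (-2)·1 = 1 ✓
b·c: (-2)·(-2/9) = 4/9 ≠ 1/2 ⇒ order 1.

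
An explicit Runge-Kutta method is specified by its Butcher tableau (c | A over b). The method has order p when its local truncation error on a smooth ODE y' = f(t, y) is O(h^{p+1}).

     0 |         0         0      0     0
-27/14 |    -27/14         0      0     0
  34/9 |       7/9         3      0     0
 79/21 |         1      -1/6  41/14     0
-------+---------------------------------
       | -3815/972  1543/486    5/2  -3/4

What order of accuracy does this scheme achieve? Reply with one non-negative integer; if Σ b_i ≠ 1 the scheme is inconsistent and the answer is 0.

2

b = (-3815/972, 1543/486, 5/2, -3/4)
c = (0, -27/14, 34/9, 79/21)
Ac = (0, 0, -81/14, 2869/252)
Σ b_i: (-3815/972)·1 + 1543/486·1 + 5/2·1 + (-3/4)·1 = 1 ✓
b·c: 1543/486·(-27/14) + 5/2·34/9 + (-3/4)·79/21 = 1/2 ✓
b·c²: 1543/486·729/196 + 5/2·1156/81 + (-3/4)·6241/441 = 1170815/31752 ≠ 1/3 ⇒ order 2.
b·Ac: 5/2·(-81/14) + (-3/4)·2869/252 = -7729/336 ≠ 1/6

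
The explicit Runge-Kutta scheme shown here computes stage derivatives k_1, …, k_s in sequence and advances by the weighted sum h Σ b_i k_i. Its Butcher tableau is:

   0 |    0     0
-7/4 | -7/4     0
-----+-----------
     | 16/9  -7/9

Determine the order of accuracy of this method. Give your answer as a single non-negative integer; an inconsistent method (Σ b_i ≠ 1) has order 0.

1

b = (16/9, -7/9)
c = (0, -7/4)
Σ b_i: 16/9·1 + (-7/9)·1 = 1 ✓
b·c: (-7/9)·(-7/4) = 49/36 ≠ 1/2 ⇒ order 1.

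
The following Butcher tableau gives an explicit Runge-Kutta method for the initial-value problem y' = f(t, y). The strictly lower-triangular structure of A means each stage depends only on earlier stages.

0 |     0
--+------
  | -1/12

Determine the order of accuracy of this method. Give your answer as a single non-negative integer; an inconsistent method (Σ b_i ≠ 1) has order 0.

0

b = (-1/12)
c = (0)
Σ b_i: (-1/12)·1 = -1/12 ≠ 1 ⇒ order 0.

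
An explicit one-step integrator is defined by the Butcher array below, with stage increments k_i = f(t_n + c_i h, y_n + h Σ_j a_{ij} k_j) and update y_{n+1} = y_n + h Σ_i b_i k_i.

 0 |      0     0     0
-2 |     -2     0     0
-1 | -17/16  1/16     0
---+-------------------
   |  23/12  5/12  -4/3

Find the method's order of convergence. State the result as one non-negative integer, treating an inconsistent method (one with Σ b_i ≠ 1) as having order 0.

b = (23/12, 5/12, -4/3)
c = (0, -2, -1)
Ac = (0, 0, -1/8)
Σ b_i: 23/12·1 + 5/12·1 + (-4/3)·1 = 1 ✓
b·c: 5/12·(-2) + (-4/3)·(-1) = 1/2 ✓
b·c²: 5/12·4 + (-4/3)·1 = 1/3 ✓
b·Ac: (-4/3)·(-1/8) = 1/6 ✓; 3 stages ⇒ order 3.

3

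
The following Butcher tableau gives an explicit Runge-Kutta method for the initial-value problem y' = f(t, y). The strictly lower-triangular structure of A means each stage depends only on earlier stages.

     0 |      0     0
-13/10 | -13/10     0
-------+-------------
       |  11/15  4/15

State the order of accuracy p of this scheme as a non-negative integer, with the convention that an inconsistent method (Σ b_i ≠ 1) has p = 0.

1

b = (11/15, 4/15)
c = (0, -13/10)
Σ b_i: 11/15·1 + 4/15·1 = 1 ✓
b·c: 4/15·(-13/10) = -26/75 ≠ 1/2 ⇒ order 1.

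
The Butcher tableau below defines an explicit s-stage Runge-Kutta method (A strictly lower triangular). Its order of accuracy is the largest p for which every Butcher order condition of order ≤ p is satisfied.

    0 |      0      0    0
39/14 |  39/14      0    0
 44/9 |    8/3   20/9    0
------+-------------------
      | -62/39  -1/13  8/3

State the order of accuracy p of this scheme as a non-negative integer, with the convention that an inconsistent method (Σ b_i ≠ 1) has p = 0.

1

b = (-62/39, -1/13, 8/3)
c = (0, 39/14, 44/9)
Ac = (0, 0, 130/21)
Σ b_i: (-62/39)·1 + (-1/13)·1 + 8/3·1 = 1 ✓
b·c: (-1/13)·39/14 + 8/3·44/9 = 4847/378 ≠ 1/2 ⇒ order 1.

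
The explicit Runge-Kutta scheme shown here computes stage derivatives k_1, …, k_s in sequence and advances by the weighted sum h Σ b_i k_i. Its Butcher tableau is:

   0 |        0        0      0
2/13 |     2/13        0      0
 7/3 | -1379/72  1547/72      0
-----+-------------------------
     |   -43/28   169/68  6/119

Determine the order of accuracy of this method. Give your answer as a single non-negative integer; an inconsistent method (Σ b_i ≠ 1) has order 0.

b = (-43/28, 169/68, 6/119)
c = (0, 2/13, 7/3)
Ac = (0, 0, 119/36)
Σ b_i: (-43/28)·1 + 169/68·1 + 6/119·1 = 1 ✓
b·c: 169/68·2/13 + 6/119·7/3 = 1/2 ✓
b·c²: 169/68·4/169 + 6/119·49/9 = 1/3 ✓
b·Ac: 6/119·119/36 = 1/6 ✓; 3 stages ⇒ order 3.

3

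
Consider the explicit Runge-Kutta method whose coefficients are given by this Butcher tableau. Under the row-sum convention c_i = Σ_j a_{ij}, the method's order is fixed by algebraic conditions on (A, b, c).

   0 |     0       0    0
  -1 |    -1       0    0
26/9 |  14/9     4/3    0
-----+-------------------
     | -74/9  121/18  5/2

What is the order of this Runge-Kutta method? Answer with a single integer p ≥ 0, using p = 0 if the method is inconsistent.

2

b = (-74/9, 121/18, 5/2)
c = (0, -1, 26/9)
Ac = (0, 0, -4/3)
Σ b_i: (-74/9)·1 + 121/18·1 + 5/2·1 = 1 ✓
b·c: 121/18·(-1) + 5/2·26/9 = 1/2 ✓
b·c²: 121/18·1 + 5/2·676/81 = 4469/162 ≠ 1/3 ⇒ order 2.
b·Ac: 5/2·(-4/3) = -10/3 ≠ 1/6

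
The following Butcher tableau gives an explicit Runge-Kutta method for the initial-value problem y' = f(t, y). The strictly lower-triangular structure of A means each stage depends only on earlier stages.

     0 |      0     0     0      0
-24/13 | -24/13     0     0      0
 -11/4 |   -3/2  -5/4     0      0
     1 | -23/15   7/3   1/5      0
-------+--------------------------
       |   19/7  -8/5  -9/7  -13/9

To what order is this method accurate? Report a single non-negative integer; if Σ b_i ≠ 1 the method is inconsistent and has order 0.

b = (19/7, -8/5, -9/7, -13/9)
c = (0, -24/13, -11/4, 1)
Ac = (0, 0, 30/13, -1263/260)
Σ b_i: 19/7·1 + (-8/5)·1 + (-9/7)·1 + (-13/9)·1 = -509/315 ≠ 1 ⇒ order 0.

0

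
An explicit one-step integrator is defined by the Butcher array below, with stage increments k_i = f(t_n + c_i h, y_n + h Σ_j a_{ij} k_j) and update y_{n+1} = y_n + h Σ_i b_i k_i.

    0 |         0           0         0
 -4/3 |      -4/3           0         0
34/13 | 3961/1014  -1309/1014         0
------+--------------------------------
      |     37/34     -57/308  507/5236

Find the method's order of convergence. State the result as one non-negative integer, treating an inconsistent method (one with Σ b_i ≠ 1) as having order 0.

3

b = (37/34, -57/308, 507/5236)
c = (0, -4/3, 34/13)
Ac = (0, 0, 2618/1521)
Σ b_i: 37/34·1 + (-57/308)·1 + 507/5236·1 = 1 ✓
b·c: (-57/308)·(-4/3) + 507/5236·34/13 = 1/2 ✓
b·c²: (-57/308)·16/9 + 507/5236·1156/169 = 1/3 ✓
b·Ac: 507/5236·2618/1521 = 1/6 ✓; 3 stages ⇒ order 3.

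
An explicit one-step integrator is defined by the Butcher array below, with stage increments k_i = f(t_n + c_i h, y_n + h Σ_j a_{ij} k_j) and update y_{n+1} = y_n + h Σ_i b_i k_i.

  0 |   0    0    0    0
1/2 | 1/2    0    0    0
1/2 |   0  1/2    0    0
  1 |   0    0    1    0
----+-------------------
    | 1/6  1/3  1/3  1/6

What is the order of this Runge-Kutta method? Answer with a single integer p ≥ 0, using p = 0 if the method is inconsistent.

4

b = (1/6, 1/3, 1/3, 1/6)
c = (0, 1/2, 1/2, 1)
Ac = (0, 0, 1/4, 1/2)
Σ b_i: 1/6·1 + 1/3·1 + 1/3·1 + 1/6·1 = 1 ✓
b·c: 1/3·1/2 + 1/3·1/2 + 1/6·1 = 1/2 ✓
b·c²: 1/3·1/4 + 1/3·1/4 + 1/6·1 = 1/3 ✓
b·Ac: 1/3·1/4 + 1/6·1/2 = 1/6 ✓
b·c³: 1/3·1/8 + 1/3·1/8 + 1/6·1 = 1/4 ✓
b·(c∘Ac): 1/3·1/8 + 1/6·1/2 = 1/8 ✓
b·Ac²: 1/3·1/8 + 1/6·1/4 = 1/12 ✓
b·A²c: 1/6·1/4 = 1/24 ✓; 4 stages ⇒ order 4.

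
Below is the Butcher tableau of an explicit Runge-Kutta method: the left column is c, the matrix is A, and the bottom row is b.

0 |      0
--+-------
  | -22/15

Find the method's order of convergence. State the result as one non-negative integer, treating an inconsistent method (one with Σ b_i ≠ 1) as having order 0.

b = (-22/15)
c = (0)
Σ b_i: (-22/15)·1 = -22/15 ≠ 1 ⇒ order 0.

0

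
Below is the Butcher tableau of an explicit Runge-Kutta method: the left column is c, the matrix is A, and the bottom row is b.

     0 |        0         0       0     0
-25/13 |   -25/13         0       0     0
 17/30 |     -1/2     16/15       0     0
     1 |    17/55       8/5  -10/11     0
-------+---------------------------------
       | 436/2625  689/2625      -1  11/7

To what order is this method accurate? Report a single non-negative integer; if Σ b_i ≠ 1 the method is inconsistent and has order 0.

2

b = (436/2625, 689/2625, -1, 11/7)
c = (0, -25/13, 17/30, 1)
Ac = (0, 0, -80/39, -1541/429)
Σ b_i: 436/2625·1 + 689/2625·1 + (-1)·1 + 11/7·1 = 1 ✓
b·c: 689/2625·(-25/13) + (-1)·17/30 + 11/7·1 = 1/2 ✓
b·c²: 689/2625·625/169 + (-1)·289/900 + 11/7·1 = 181901/81900 ≠ 1/3 ⇒ order 2.
b·Ac: (-1)·(-80/39) + 11/7·(-1541/429) = -327/91 ≠ 1/6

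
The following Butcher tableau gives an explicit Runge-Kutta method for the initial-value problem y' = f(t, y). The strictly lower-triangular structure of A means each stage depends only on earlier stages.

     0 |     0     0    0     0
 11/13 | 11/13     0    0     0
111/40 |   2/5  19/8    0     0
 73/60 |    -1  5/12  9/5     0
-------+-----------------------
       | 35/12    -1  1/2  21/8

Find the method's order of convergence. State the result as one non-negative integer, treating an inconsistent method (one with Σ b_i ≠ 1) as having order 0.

0

b = (35/12, -1, 1/2, 21/8)
c = (0, 11/13, 111/40, 73/60)
Ac = (0, 0, 209/104, 41711/7800)
Σ b_i: 35/12·1 + (-1)·1 + 1/2·1 + 21/8·1 = 121/24 ≠ 1 ⇒ order 0.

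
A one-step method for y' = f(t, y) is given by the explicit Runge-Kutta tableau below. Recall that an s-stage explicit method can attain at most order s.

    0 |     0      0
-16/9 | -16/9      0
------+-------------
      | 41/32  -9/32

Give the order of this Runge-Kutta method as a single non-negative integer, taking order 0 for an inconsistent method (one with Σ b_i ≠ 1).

2

b = (41/32, -9/32)
c = (0, -16/9)
Σ b_i: 41/32·1 + (-9/32)·1 = 1 ✓
b·c: (-9/32)·(-16/9) = 1/2 ✓; 2 stages ⇒ order 2.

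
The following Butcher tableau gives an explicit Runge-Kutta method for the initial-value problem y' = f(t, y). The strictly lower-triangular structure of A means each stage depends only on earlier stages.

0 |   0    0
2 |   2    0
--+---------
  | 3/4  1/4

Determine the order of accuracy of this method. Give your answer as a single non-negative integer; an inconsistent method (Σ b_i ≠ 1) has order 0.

2

b = (3/4, 1/4)
c = (0, 2)
Σ b_i: 3/4·1 + 1/4·1 = 1 ✓
b·c: 1/4·2 = 1/2 ✓; 2 stages ⇒ order 2.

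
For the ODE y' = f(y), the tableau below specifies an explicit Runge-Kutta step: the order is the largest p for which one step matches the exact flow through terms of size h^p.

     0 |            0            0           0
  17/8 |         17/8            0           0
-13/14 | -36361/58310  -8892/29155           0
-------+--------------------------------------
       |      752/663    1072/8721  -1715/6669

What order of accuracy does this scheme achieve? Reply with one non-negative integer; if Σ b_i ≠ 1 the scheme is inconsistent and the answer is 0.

b = (752/663, 1072/8721, -1715/6669)
c = (0, 17/8, -13/14)
Ac = (0, 0, -2223/3430)
Σ b_i: 752/663·1 + 1072/8721·1 + (-1715/6669)·1 = 1 ✓
b·c: 1072/8721·17/8 + (-1715/6669)·(-13/14) = 1/2 ✓
b·c²: 1072/8721·289/64 + (-1715/6669)·169/196 = 1/3 ✓
b·Ac: (-1715/6669)·(-2223/3430) = 1/6 ✓; 3 stages ⇒ order 3.

3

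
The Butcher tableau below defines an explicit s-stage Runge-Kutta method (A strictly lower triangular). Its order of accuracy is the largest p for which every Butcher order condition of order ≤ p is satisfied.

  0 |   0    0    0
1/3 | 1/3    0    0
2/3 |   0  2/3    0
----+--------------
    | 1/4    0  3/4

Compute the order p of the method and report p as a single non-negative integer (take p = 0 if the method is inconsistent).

3

b = (1/4, 0, 3/4)
c = (0, 1/3, 2/3)
Ac = (0, 0, 2/9)
Σ b_i: 1/4·1 + 3/4·1 = 1 ✓
b·c: 3/4·2/3 = 1/2 ✓
b·c²: 3/4·4/9 = 1/3 ✓
b·Ac: 3/4·2/9 = 1/6 ✓; 3 stages ⇒ order 3.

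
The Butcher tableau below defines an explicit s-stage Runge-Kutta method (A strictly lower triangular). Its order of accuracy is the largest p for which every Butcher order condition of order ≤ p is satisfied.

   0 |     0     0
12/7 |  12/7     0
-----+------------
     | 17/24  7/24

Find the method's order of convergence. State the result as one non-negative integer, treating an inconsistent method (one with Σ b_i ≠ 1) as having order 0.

2

b = (17/24, 7/24)
c = (0, 12/7)
Σ b_i: 17/24·1 + 7/24·1 = 1 ✓
b·c: 7/24·12/7 = 1/2 ✓; 2 stages ⇒ order 2.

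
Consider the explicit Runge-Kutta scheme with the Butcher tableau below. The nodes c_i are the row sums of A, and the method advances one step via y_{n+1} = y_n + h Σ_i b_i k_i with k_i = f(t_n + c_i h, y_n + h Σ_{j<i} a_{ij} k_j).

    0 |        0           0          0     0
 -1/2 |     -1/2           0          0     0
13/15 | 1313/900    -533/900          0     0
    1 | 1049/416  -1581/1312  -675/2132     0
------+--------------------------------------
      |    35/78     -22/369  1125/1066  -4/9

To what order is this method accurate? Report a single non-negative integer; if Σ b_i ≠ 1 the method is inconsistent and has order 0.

b = (35/78, -22/369, 1125/1066, -4/9)
c = (0, -1/2, 13/15, 1)
Ac = (0, 0, 533/1800, 21/64)
Σ b_i: 35/78·1 + (-22/369)·1 + 1125/1066·1 + (-4/9)·1 = 1 ✓
b·c: (-22/369)·(-1/2) + 1125/1066·13/15 + (-4/9)·1 = 1/2 ✓
b·c²: (-22/369)·1/4 + 1125/1066·169/225 + (-4/9)·1 = 1/3 ✓
b·Ac: 1125/1066·533/1800 + (-4/9)·21/64 = 1/6 ✓
b·c³: (-22/369)·(-1/8) + 1125/1066·2197/3375 + (-4/9)·1 = 1/4 ✓
b·(c∘Ac): 1125/1066·6929/27000 + (-4/9)·21/64 = 1/8 ✓
b·Ac²: 1125/1066·(-533/3600) + (-4/9)·(-69/128) = 1/12 ✓
b·A²c: (-4/9)·(-3/32) = 1/24 ✓; 4 stages ⇒ order 4.

4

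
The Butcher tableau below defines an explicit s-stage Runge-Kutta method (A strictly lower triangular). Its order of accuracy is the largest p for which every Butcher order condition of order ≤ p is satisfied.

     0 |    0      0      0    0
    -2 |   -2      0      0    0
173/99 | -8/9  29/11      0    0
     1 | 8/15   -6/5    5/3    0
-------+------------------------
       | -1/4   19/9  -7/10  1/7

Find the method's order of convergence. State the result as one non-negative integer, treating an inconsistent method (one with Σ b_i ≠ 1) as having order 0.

0

b = (-1/4, 19/9, -7/10, 1/7)
c = (0, -2, 173/99, 1)
Ac = (0, 0, -58/11, 7889/1485)
Σ b_i: (-1/4)·1 + 19/9·1 + (-7/10)·1 + 1/7·1 = 1643/1260 ≠ 1 ⇒ order 0.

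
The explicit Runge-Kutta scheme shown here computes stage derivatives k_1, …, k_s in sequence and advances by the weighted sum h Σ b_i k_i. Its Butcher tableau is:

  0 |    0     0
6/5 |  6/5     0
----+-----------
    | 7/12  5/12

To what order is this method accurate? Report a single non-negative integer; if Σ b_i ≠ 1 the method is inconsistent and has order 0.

2

b = (7/12, 5/12)
c = (0, 6/5)
Σ b_i: 7/12·1 + 5/12·1 = 1 ✓
b·c: 5/12·6/5 = 1/2 ✓; 2 stages ⇒ order 2.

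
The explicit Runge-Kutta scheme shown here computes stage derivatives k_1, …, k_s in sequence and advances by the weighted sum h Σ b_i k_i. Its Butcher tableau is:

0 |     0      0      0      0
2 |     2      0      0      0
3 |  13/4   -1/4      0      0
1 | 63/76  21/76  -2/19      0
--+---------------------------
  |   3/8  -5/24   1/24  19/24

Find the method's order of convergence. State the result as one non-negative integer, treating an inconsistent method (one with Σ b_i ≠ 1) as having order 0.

4

b = (3/8, -5/24, 1/24, 19/24)
c = (0, 2, 3, 1)
Ac = (0, 0, -1/2, 9/38)
Σ b_i: 3/8·1 + (-5/24)·1 + 1/24·1 + 19/24·1 = 1 ✓
b·c: (-5/24)·2 + 1/24·3 + 19/24·1 = 1/2 ✓
b·c²: (-5/24)·4 + 1/24·9 + 19/24·1 = 1/3 ✓
b·Ac: 1/24·(-1/2) + 19/24·9/38 = 1/6 ✓
b·c³: (-5/24)·8 + 1/24·27 + 19/24·1 = 1/4 ✓
b·(c∘Ac): 1/24·(-3/2) + 19/24·9/38 = 1/8 ✓
b·Ac²: 1/24·(-1) + 19/24·3/19 = 1/12 ✓
b·A²c: 19/24·1/19 = 1/24 ✓; 4 stages ⇒ order 4.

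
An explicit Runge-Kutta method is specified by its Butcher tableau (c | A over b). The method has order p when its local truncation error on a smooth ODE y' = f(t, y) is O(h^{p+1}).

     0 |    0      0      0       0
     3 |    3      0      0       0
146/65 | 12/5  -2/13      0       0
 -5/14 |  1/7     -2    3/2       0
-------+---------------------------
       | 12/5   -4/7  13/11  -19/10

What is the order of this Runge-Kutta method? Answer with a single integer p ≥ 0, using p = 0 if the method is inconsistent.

b = (12/5, -4/7, 13/11, -19/10)
c = (0, 3, 146/65, -5/14)
Ac = (0, 0, -6/13, -171/65)
Σ b_i: 12/5·1 + (-4/7)·1 + 13/11·1 + (-19/10)·1 = 171/154 ≠ 1 ⇒ order 0.

0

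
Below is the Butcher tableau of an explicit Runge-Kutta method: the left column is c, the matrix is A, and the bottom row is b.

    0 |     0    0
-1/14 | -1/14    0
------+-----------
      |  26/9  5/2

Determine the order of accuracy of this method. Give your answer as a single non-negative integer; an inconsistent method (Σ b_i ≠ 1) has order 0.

0

b = (26/9, 5/2)
c = (0, -1/14)
Σ b_i: 26/9·1 + 5/2·1 = 97/18 ≠ 1 ⇒ order 0.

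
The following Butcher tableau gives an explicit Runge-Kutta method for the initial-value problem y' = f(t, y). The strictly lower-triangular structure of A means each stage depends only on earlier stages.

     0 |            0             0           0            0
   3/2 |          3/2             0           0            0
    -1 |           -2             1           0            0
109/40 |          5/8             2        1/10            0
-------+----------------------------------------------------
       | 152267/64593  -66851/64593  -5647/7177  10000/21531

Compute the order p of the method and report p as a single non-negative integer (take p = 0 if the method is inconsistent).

3

b = (152267/64593, -66851/64593, -5647/7177, 10000/21531)
c = (0, 3/2, -1, 109/40)
Ac = (0, 0, 3/2, 29/10)
Σ b_i: 152267/64593·1 + (-66851/64593)·1 + (-5647/7177)·1 + 10000/21531·1 = 1 ✓
b·c: (-66851/64593)·3/2 + (-5647/7177)·(-1) + 10000/21531·109/40 = 1/2 ✓
b·c²: (-66851/64593)·9/4 + (-5647/7177)·1 + 10000/21531·11881/1600 = 1/3 ✓
b·Ac: (-5647/7177)·3/2 + 10000/21531·29/10 = 1/6 ✓
b·c³: (-66851/64593)·27/8 + (-5647/7177)·(-1) + 10000/21531·1295029/64000 = 4610621/688992 ≠ 1/4 ⇒ order 3.
b·(c∘Ac): (-5647/7177)·(-3/2) + 10000/21531·3161/400 = 208873/43062 ≠ 1/8
b·Ac²: (-5647/7177)·9/4 + 10000/21531·23/5 = 31531/86124 ≠ 1/12
b·A²c: 10000/21531·3/20 = 500/7177 ≠ 1/24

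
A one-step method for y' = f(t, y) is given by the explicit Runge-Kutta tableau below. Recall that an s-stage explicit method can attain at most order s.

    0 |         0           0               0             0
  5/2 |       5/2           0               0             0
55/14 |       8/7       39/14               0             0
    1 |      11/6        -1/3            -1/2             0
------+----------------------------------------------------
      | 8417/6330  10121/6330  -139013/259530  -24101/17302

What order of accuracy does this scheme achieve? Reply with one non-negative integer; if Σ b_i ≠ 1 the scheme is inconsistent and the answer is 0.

b = (8417/6330, 10121/6330, -139013/259530, -24101/17302)
c = (0, 5/2, 55/14, 1)
Ac = (0, 0, 195/28, -235/84)
Σ b_i: 8417/6330·1 + 10121/6330·1 + (-139013/259530)·1 + (-24101/17302)·1 = 1 ✓
b·c: 10121/6330·5/2 + (-139013/259530)·55/14 + (-24101/17302)·1 = 1/2 ✓
b·c²: 10121/6330·25/4 + (-139013/259530)·3025/196 + (-24101/17302)·1 = 1/3 ✓
b·Ac: (-139013/259530)·195/28 + (-24101/17302)·(-235/84) = 1/6 ✓
b·c³: 10121/6330·125/8 + (-139013/259530)·166375/2744 + (-24101/17302)·1 = -13126/1477 ≠ 1/4 ⇒ order 3.
b·(c∘Ac): (-139013/259530)·10725/392 + (-24101/17302)·(-235/84) = -108955/10128 ≠ 1/8
b·Ac²: (-139013/259530)·975/56 + (-24101/17302)·(-11525/1176) = 785815/181671 ≠ 1/12
b·A²c: (-24101/17302)·(-195/56) = 671385/138416 ≠ 1/24

3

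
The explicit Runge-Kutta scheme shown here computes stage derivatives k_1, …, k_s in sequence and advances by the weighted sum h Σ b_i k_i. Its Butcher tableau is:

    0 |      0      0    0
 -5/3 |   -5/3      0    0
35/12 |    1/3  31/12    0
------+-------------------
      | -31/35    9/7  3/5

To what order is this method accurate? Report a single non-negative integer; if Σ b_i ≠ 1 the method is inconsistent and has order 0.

b = (-31/35, 9/7, 3/5)
c = (0, -5/3, 35/12)
Ac = (0, 0, -155/36)
Σ b_i: (-31/35)·1 + 9/7·1 + 3/5·1 = 1 ✓
b·c: 9/7·(-5/3) + 3/5·35/12 = -11/28 ≠ 1/2 ⇒ order 1.

1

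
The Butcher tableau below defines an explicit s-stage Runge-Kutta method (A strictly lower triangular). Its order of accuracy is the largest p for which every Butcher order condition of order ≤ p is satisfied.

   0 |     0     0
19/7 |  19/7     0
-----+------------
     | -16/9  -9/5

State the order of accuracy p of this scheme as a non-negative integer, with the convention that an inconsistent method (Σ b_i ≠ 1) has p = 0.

b = (-16/9, -9/5)
c = (0, 19/7)
Σ b_i: (-16/9)·1 + (-9/5)·1 = -161/45 ≠ 1 ⇒ order 0.

0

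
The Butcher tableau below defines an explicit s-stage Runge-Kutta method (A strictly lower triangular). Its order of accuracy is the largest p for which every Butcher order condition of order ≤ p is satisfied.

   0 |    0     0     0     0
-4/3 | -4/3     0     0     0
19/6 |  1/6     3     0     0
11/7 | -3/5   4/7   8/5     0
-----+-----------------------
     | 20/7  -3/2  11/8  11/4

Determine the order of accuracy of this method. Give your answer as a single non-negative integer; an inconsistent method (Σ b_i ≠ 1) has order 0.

0

b = (20/7, -3/2, 11/8, 11/4)
c = (0, -4/3, 19/6, 11/7)
Ac = (0, 0, -4, 452/105)
Σ b_i: 20/7·1 + (-3/2)·1 + 11/8·1 + 11/4·1 = 307/56 ≠ 1 ⇒ order 0.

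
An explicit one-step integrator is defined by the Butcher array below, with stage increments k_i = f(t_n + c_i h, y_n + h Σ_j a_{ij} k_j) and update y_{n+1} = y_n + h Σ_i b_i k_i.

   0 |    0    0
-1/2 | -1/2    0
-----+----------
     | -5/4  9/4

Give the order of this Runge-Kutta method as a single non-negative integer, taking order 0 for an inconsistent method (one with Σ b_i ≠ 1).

1

b = (-5/4, 9/4)
c = (0, -1/2)
Σ b_i: (-5/4)·1 + 9/4·1 = 1 ✓
b·c: 9/4·(-1/2) = -9/8 ≠ 1/2 ⇒ order 1.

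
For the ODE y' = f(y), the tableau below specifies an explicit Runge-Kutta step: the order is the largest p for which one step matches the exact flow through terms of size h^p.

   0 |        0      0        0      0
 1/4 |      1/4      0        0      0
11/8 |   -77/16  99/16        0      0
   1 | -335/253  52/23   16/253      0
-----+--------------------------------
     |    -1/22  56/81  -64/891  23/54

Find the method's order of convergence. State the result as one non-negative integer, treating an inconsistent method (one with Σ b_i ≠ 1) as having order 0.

b = (-1/22, 56/81, -64/891, 23/54)
c = (0, 1/4, 11/8, 1)
Ac = (0, 0, 99/64, 15/23)
Σ b_i: (-1/22)·1 + 56/81·1 + (-64/891)·1 + 23/54·1 = 1 ✓
b·c: 56/81·1/4 + (-64/891)·11/8 + 23/54·1 = 1/2 ✓
b·c²: 56/81·1/16 + (-64/891)·121/64 + 23/54·1 = 1/3 ✓
b·Ac: (-64/891)·99/64 + 23/54·15/23 = 1/6 ✓
b·c³: 56/81·1/64 + (-64/891)·1331/512 + 23/54·1 = 1/4 ✓
b·(c∘Ac): (-64/891)·1089/512 + 23/54·15/23 = 1/8 ✓
b·Ac²: (-64/891)·99/256 + 23/54·6/23 = 1/12 ✓
b·A²c: 23/54·9/92 = 1/24 ✓; 4 stages ⇒ order 4.

4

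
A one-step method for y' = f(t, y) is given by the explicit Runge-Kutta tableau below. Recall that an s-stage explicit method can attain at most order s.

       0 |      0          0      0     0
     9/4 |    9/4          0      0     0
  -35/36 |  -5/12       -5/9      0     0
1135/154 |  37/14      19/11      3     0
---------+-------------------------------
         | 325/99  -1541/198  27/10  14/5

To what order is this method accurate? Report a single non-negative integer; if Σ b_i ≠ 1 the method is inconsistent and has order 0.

b = (325/99, -1541/198, 27/10, 14/5)
c = (0, 9/4, -35/36, 1135/154)
Ac = (0, 0, -5/4, 32/33)
Σ b_i: 325/99·1 + (-1541/198)·1 + 27/10·1 + 14/5·1 = 1 ✓
b·c: (-1541/198)·9/4 + 27/10·(-35/36) + 14/5·1135/154 = 1/2 ✓
b·c²: (-1541/198)·81/16 + 27/10·1225/1296 + 14/5·1288225/23716 = 585671/5082 ≠ 1/3 ⇒ order 2.
b·Ac: 27/10·(-5/4) + 14/5·32/33 = -871/1320 ≠ 1/6

2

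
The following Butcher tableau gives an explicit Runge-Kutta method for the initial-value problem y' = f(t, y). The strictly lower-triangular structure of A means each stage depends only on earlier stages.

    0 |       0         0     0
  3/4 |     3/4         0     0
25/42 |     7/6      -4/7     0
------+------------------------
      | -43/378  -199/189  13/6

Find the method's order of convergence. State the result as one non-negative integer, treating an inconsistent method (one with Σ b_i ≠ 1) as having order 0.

2

b = (-43/378, -199/189, 13/6)
c = (0, 3/4, 25/42)
Ac = (0, 0, -3/7)
Σ b_i: (-43/378)·1 + (-199/189)·1 + 13/6·1 = 1 ✓
b·c: (-199/189)·3/4 + 13/6·25/42 = 1/2 ✓
b·c²: (-199/189)·9/16 + 13/6·625/1764 = 3713/21168 ≠ 1/3 ⇒ order 2.
b·Ac: 13/6·(-3/7) = -13/14 ≠ 1/6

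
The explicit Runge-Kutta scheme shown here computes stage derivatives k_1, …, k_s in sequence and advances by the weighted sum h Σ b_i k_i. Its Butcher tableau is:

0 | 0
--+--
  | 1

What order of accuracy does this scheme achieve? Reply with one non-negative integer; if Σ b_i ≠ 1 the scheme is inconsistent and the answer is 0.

1

b = (1)
c = (0)
Σ b_i: 1·1 = 1 ✓; 1 stage ⇒ order 1.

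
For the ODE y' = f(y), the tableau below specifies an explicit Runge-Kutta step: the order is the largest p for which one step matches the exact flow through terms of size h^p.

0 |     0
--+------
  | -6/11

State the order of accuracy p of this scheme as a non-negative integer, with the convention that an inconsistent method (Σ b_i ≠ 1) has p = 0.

0

b = (-6/11)
c = (0)
Σ b_i: (-6/11)·1 = -6/11 ≠ 1 ⇒ order 0.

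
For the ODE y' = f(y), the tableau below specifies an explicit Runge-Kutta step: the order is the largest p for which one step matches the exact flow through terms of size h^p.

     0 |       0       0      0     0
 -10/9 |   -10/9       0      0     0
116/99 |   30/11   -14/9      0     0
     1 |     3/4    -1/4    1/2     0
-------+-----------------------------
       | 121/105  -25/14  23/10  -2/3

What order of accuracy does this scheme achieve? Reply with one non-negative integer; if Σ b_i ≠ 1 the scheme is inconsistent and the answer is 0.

1

b = (121/105, -25/14, 23/10, -2/3)
c = (0, -10/9, 116/99, 1)
Ac = (0, 0, 140/81, 19/22)
Σ b_i: 121/105·1 + (-25/14)·1 + 23/10·1 + (-2/3)·1 = 1 ✓
b·c: (-25/14)·(-10/9) + 23/10·116/99 + (-2/3)·1 = 13903/3465 ≠ 1/2 ⇒ order 1.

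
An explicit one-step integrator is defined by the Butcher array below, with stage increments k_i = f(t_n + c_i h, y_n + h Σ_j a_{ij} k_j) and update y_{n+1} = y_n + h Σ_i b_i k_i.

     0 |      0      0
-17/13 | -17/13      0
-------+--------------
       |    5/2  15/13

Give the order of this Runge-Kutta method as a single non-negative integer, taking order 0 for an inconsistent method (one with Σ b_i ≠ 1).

0

b = (5/2, 15/13)
c = (0, -17/13)
Σ b_i: 5/2·1 + 15/13·1 = 95/26 ≠ 1 ⇒ order 0.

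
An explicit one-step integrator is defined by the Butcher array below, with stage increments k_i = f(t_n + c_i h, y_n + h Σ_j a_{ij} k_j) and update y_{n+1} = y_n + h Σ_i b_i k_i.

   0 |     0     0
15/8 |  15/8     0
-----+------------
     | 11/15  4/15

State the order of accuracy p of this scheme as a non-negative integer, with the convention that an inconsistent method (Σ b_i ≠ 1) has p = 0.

b = (11/15, 4/15)
c = (0, 15/8)
Σ b_i: 11/15·1 + 4/15·1 = 1 ✓
b·c: 4/15·15/8 = 1/2 ✓; 2 stages ⇒ order 2.

2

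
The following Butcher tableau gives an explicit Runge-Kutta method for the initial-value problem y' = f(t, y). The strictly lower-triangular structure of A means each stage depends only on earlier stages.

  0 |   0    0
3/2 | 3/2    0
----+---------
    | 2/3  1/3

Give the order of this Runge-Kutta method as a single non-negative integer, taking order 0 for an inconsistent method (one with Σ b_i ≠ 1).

2

b = (2/3, 1/3)
c = (0, 3/2)
Σ b_i: 2/3·1 + 1/3·1 = 1 ✓
b·c: 1/3·3/2 = 1/2 ✓; 2 stages ⇒ order 2.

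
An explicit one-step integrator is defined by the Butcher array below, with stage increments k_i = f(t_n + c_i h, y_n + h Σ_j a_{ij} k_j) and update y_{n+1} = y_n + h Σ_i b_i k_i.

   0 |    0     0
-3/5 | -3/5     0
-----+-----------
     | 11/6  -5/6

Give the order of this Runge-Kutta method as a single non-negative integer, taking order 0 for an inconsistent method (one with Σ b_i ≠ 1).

2

b = (11/6, -5/6)
c = (0, -3/5)
Σ b_i: 11/6·1 + (-5/6)·1 = 1 ✓
b·c: (-5/6)·(-3/5) = 1/2 ✓; 2 stages ⇒ order 2.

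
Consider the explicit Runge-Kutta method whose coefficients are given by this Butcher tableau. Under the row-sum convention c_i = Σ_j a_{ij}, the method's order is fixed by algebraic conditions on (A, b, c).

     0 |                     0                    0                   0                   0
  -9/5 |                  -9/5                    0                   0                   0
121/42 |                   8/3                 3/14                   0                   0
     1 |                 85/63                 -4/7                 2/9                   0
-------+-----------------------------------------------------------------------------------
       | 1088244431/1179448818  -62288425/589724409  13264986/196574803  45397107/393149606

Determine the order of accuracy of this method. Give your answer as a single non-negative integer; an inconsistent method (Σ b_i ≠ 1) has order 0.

3

b = (1088244431/1179448818, -62288425/589724409, 13264986/196574803, 45397107/393149606)
c = (0, -9/5, 121/42, 1)
Ac = (0, 0, -27/70, 1577/945)
Σ b_i: 1088244431/1179448818·1 + (-62288425/589724409)·1 + 13264986/196574803·1 + 45397107/393149606·1 = 1 ✓
b·c: (-62288425/589724409)·(-9/5) + 13264986/196574803·121/42 + 45397107/393149606·1 = 1/2 ✓
b·c²: (-62288425/589724409)·81/25 + 13264986/196574803·14641/1764 + 45397107/393149606·1 = 1/3 ✓
b·Ac: 13264986/196574803·(-27/70) + 45397107/393149606·1577/945 = 1/6 ✓
b·c³: (-62288425/589724409)·(-729/125) + 13264986/196574803·1771561/74088 + 45397107/393149606·1 = 580827240937/247684251780 ≠ 1/4 ⇒ order 3.
b·(c∘Ac): 13264986/196574803·(-1089/980) + 45397107/393149606·1577/945 = 347078767/2948622045 ≠ 1/8
b·Ac²: 13264986/196574803·243/350 + 45397107/393149606·(-1391/198450) = 11403741893/247684251780 ≠ 1/12
b·A²c: 45397107/393149606·(-3/35) = -19455903/1965748030 ≠ 1/24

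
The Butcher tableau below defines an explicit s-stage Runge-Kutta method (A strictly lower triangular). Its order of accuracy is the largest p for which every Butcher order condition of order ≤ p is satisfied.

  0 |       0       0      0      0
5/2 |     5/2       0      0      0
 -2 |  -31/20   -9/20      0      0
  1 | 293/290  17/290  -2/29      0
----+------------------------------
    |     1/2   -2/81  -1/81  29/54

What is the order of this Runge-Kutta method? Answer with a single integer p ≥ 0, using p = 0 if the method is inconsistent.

4

b = (1/2, -2/81, -1/81, 29/54)
c = (0, 5/2, -2, 1)
Ac = (0, 0, -9/8, 33/116)
Σ b_i: 1/2·1 + (-2/81)·1 + (-1/81)·1 + 29/54·1 = 1 ✓
b·c: (-2/81)·5/2 + (-1/81)·(-2) + 29/54·1 = 1/2 ✓
b·c²: (-2/81)·25/4 + (-1/81)·4 + 29/54·1 = 1/3 ✓
b·Ac: (-1/81)·(-9/8) + 29/54·33/116 = 1/6 ✓
b·c³: (-2/81)·125/8 + (-1/81)·(-8) + 29/54·1 = 1/4 ✓
b·(c∘Ac): (-1/81)·9/4 + 29/54·33/116 = 1/8 ✓
b·Ac²: (-1/81)·(-45/16) + 29/54·21/232 = 1/12 ✓
b·A²c: 29/54·9/116 = 1/24 ✓; 4 stages ⇒ order 4.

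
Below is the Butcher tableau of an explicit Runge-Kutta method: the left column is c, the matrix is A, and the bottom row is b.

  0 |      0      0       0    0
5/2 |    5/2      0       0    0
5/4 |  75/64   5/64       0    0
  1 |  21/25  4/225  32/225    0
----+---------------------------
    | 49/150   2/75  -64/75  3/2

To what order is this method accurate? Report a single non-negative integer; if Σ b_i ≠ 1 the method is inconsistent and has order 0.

4

b = (49/150, 2/75, -64/75, 3/2)
c = (0, 5/2, 5/4, 1)
Ac = (0, 0, 25/128, 2/9)
Σ b_i: 49/150·1 + 2/75·1 + (-64/75)·1 + 3/2·1 = 1 ✓
b·c: 2/75·5/2 + (-64/75)·5/4 + 3/2·1 = 1/2 ✓
b·c²: 2/75·25/4 + (-64/75)·25/16 + 3/2·1 = 1/3 ✓
b·Ac: (-64/75)·25/128 + 3/2·2/9 = 1/6 ✓
b·c³: 2/75·125/8 + (-64/75)·125/64 + 3/2·1 = 1/4 ✓
b·(c∘Ac): (-64/75)·125/512 + 3/2·2/9 = 1/8 ✓
b·Ac²: (-64/75)·125/256 + 3/2·1/3 = 1/12 ✓
b·A²c: 3/2·1/36 = 1/24 ✓; 4 stages ⇒ order 4.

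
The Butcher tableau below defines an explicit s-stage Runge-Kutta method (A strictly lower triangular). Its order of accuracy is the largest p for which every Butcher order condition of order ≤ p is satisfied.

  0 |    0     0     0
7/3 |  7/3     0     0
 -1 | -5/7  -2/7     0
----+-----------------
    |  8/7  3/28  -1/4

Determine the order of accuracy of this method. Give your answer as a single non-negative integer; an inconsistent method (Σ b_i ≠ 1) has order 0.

3

b = (8/7, 3/28, -1/4)
c = (0, 7/3, -1)
Ac = (0, 0, -2/3)
Σ b_i: 8/7·1 + 3/28·1 + (-1/4)·1 = 1 ✓
b·c: 3/28·7/3 + (-1/4)·(-1) = 1/2 ✓
b·c²: 3/28·49/9 + (-1/4)·1 = 1/3 ✓
b·Ac: (-1/4)·(-2/3) = 1/6 ✓; 3 stages ⇒ order 3.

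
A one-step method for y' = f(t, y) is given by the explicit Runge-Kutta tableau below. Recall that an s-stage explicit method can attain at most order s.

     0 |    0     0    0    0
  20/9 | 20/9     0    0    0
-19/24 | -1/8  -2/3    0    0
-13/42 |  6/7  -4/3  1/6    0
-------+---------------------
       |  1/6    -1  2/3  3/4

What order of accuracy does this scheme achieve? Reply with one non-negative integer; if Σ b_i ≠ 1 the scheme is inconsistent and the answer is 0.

0

b = (1/6, -1, 2/3, 3/4)
c = (0, 20/9, -19/24, -13/42)
Ac = (0, 0, -40/27, -1337/432)
Σ b_i: 1/6·1 + (-1)·1 + 2/3·1 + 3/4·1 = 7/12 ≠ 1 ⇒ order 0.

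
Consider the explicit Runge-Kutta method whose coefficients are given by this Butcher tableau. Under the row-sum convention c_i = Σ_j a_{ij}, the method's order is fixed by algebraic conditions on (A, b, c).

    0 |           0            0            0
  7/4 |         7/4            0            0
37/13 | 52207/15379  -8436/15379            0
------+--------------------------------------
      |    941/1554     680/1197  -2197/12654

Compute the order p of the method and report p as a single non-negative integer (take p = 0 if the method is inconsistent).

3

b = (941/1554, 680/1197, -2197/12654)
c = (0, 7/4, 37/13)
Ac = (0, 0, -2109/2197)
Σ b_i: 941/1554·1 + 680/1197·1 + (-2197/12654)·1 = 1 ✓
b·c: 680/1197·7/4 + (-2197/12654)·37/13 = 1/2 ✓
b·c²: 680/1197·49/16 + (-2197/12654)·1369/169 = 1/3 ✓
b·Ac: (-2197/12654)·(-2109/2197) = 1/6 ✓; 3 stages ⇒ order 3.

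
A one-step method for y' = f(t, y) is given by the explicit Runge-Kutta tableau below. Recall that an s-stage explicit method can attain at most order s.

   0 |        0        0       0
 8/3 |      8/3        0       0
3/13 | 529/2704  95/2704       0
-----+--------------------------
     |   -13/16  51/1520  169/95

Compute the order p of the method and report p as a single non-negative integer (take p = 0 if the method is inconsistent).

b = (-13/16, 51/1520, 169/95)
c = (0, 8/3, 3/13)
Ac = (0, 0, 95/1014)
Σ b_i: (-13/16)·1 + 51/1520·1 + 169/95·1 = 1 ✓
b·c: 51/1520·8/3 + 169/95·3/13 = 1/2 ✓
b·c²: 51/1520·64/9 + 169/95·9/169 = 1/3 ✓
b·Ac: 169/95·95/1014 = 1/6 ✓; 3 stages ⇒ order 3.

3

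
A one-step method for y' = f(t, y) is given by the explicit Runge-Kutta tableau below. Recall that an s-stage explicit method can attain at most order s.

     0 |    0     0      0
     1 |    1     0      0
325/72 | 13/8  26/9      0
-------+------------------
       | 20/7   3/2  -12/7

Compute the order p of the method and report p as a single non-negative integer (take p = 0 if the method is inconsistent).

b = (20/7, 3/2, -12/7)
c = (0, 1, 325/72)
Ac = (0, 0, 26/9)
Σ b_i: 20/7·1 + 3/2·1 + (-12/7)·1 = 37/14 ≠ 1 ⇒ order 0.

0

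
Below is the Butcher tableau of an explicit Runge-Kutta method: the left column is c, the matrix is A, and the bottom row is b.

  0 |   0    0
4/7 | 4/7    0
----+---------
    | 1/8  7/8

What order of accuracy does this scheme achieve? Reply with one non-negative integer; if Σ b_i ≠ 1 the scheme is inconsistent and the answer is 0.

2

b = (1/8, 7/8)
c = (0, 4/7)
Σ b_i: 1/8·1 + 7/8·1 = 1 ✓
b·c: 7/8·4/7 = 1/2 ✓; 2 stages ⇒ order 2.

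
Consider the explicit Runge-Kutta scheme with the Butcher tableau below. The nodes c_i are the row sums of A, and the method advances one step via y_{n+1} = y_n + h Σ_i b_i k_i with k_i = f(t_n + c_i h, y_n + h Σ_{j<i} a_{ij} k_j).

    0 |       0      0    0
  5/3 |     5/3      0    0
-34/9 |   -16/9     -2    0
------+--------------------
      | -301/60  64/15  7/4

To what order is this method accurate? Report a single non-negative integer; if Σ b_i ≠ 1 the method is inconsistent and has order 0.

2

b = (-301/60, 64/15, 7/4)
c = (0, 5/3, -34/9)
Ac = (0, 0, -10/3)
Σ b_i: (-301/60)·1 + 64/15·1 + 7/4·1 = 1 ✓
b·c: 64/15·5/3 + 7/4·(-34/9) = 1/2 ✓
b·c²: 64/15·25/9 + 7/4·1156/81 = 2983/81 ≠ 1/3 ⇒ order 2.
b·Ac: 7/4·(-10/3) = -35/6 ≠ 1/6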